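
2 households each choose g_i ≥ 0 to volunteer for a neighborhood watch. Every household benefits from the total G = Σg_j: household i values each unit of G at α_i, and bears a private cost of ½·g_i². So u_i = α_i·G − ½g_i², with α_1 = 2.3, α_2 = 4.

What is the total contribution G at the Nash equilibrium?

Household i's FOC: ∂u_i/∂g_i = α_i − g_i = 0, so g_i* = α_i.
NE contributions = (2.3, 4); G = 6.3.

6.3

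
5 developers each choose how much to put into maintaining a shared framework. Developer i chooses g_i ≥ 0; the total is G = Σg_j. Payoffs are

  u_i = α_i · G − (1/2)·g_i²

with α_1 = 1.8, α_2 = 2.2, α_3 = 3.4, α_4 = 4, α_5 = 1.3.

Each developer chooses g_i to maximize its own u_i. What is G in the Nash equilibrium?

Developer i's FOC: ∂u_i/∂g_i = α_i − g_i = 0, so g_i* = α_i.
NE contributions = (1.8, 2.2, 3.4, 4, 1.3); G = 12.7.

12.7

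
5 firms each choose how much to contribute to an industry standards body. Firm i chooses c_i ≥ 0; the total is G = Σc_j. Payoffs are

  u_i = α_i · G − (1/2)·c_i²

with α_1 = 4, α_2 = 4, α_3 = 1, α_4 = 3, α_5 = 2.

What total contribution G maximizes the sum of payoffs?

70

Planner FOC: ∂(Σu_j)/∂c_i = (Σα_j) − c_i = 0, so c_i^SO = Σα_j = 14 for every i; G^SO = 70.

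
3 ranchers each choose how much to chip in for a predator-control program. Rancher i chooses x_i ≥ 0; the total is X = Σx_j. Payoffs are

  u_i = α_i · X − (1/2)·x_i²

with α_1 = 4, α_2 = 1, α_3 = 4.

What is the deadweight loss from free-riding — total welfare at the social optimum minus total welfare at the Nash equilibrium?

57

Rancher i's FOC: ∂u_i/∂x_i = α_i − x_i = 0, so x_i* = α_i.
NE contributions = (4, 1, 4); X = 9.
W^NE = (Σα)·X − ½Σα_i² = 9² − ½·33 = 64.5.
Planner sets x_i = Σα_j = 9 for every i, so X^SO = 3·9 = 27.
W^SO = (Σα)·X^SO − ½·3·(Σα)² = (3/2)·9² = 121.5.
Deadweight loss = W^SO − W^NE = 57.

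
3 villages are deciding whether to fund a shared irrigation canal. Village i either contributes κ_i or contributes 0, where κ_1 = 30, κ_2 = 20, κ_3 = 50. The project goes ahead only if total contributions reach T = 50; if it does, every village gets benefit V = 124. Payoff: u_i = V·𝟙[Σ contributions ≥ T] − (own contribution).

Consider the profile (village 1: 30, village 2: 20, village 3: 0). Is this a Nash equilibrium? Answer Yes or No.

Total = 50 ≥ 50: provided.
Village 1 (pledges 30, payoff 94): dropping to 0 → total 20, payoff 0. No gain.
Village 2 (pledges 20, payoff 104): dropping to 0 → total 30, payoff 0. No gain.
Village 3 (pledges 0, payoff 124): pledging 50 → total 100, payoff 74. No gain.

Yes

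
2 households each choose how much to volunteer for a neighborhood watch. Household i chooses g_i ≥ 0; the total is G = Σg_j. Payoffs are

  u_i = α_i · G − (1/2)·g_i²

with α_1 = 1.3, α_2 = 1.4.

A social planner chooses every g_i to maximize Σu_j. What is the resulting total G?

5.4

Planner FOC: ∂(Σu_j)/∂g_i = (Σα_j) − g_i = 0, so g_i^SO = Σα_j = 2.7 for every i; G^SO = 5.4.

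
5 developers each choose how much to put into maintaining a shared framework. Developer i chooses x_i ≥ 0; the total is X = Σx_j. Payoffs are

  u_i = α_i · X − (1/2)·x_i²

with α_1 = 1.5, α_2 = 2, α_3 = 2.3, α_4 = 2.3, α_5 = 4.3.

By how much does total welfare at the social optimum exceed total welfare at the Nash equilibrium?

248.3

Developer i's FOC: ∂u_i/∂x_i = α_i − x_i = 0, so x_i* = α_i.
NE contributions = (1.5, 2, 2.3, 2.3, 4.3); X = 12.4.
W^NE = (Σα)·X − ½Σα_i² = 12.4² − ½·35.32 = 136.1.
Planner sets x_i = Σα_j = 12.4 for every i, so X^SO = 5·12.4 = 62.
W^SO = (Σα)·X^SO − ½·5·(Σα)² = (5/2)·12.4² = 384.4.
Deadweight loss = W^SO − W^NE = 248.3.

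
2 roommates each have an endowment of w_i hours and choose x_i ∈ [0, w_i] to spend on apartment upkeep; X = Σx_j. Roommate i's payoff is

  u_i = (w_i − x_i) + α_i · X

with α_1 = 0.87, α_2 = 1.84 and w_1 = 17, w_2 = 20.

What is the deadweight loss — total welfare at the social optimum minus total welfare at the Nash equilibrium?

29.07

∂u_i/∂x_i = α_i − 1, so roommate i contributes w_i if α_i > 1, else 0.
α_i > 1 for i ∈ {2}; NE contributions (0, 20), X = 20.
W^NE = Σw_i − X^NE + (Σα_i)·X^NE = 37 + 1.71·20 = 71.2.
Planner: ∂(Σu_j)/∂x_i = Σα_j − 1 = 1.71 > 0, so everyone contributes w_i; X^SO = 37, W^SO = 37 + 1.71·37 = 100.27.
Deadweight loss = 29.07.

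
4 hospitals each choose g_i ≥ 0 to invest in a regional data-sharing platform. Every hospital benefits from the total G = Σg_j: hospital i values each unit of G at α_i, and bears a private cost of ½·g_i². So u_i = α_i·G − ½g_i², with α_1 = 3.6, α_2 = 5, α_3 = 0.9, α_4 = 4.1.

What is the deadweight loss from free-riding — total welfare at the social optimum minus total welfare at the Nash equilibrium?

Hospital i's FOC: ∂u_i/∂g_i = α_i − g_i = 0, so g_i* = α_i.
NE contributions = (3.6, 5, 0.9, 4.1); G = 13.6.
W^NE = (Σα)·G − ½Σα_i² = 13.6² − ½·55.58 = 157.17.
Planner sets g_i = Σα_j = 13.6 for every i, so G^SO = 4·13.6 = 54.4.
W^SO = (Σα)·G^SO − ½·4·(Σα)² = (4/2)·13.6² = 369.92.
Deadweight loss = W^SO − W^NE = 212.75.

212.75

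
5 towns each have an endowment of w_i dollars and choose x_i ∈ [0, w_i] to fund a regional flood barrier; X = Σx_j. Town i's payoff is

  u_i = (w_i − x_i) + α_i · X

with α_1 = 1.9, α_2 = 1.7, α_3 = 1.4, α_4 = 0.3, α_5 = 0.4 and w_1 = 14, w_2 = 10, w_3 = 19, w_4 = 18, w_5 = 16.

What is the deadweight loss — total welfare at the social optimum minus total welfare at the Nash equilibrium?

∂u_i/∂x_i = α_i − 1, so town i contributes w_i if α_i > 1, else 0.
α_i > 1 for i ∈ {1, 2, 3}; NE contributions (14, 10, 19, 0, 0), X = 43.
W^NE = Σw_i − X^NE + (Σα_i)·X^NE = 77 + 4.7·43 = 279.1.
Planner: ∂(Σu_j)/∂x_i = Σα_j − 1 = 4.7 > 0, so everyone contributes w_i; X^SO = 77, W^SO = 77 + 4.7·77 = 438.9.
Deadweight loss = 159.8.

159.8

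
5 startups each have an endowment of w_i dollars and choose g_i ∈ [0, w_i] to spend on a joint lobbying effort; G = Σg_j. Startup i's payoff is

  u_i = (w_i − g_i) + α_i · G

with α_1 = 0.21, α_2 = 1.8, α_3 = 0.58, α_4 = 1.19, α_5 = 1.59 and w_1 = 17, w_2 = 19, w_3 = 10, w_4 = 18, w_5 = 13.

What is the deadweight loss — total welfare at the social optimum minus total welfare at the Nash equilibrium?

117.99

∂u_i/∂g_i = α_i − 1, so startup i contributes w_i if α_i > 1, else 0.
α_i > 1 for i ∈ {2, 4, 5}; NE contributions (0, 19, 0, 18, 13), G = 50.
W^NE = Σw_i − G^NE + (Σα_i)·G^NE = 77 + 4.37·50 = 295.5.
Planner: ∂(Σu_j)/∂g_i = Σα_j − 1 = 4.37 > 0, so everyone contributes w_i; G^SO = 77, W^SO = 77 + 4.37·77 = 413.49.
Deadweight loss = 117.99.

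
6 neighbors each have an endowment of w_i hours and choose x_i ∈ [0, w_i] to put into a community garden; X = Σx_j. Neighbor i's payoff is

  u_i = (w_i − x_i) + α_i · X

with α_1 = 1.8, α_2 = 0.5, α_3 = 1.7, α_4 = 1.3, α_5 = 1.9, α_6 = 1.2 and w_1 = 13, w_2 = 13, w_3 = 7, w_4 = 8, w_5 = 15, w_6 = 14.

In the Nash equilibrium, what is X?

∂u_i/∂x_i = α_i − 1, so neighbor i contributes w_i if α_i > 1, else 0.
α_i > 1 for i ∈ {1, 3, 4, 5, 6}; NE contributions (13, 0, 7, 8, 15, 14), X = 57.

57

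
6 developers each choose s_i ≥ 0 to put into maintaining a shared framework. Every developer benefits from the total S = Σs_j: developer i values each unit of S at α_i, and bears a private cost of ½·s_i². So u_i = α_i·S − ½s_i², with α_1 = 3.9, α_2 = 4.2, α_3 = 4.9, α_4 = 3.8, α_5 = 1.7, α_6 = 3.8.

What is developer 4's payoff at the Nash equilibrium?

Developer i's FOC: ∂u_i/∂s_i = α_i − s_i = 0, so s_i* = α_i.
NE contributions = (3.9, 4.2, 4.9, 3.8, 1.7, 3.8); S = 22.3.
u_4 = α_4·S − ½·(s_4)² = 3.8·22.3 − ½·3.8² = 77.52.

77.52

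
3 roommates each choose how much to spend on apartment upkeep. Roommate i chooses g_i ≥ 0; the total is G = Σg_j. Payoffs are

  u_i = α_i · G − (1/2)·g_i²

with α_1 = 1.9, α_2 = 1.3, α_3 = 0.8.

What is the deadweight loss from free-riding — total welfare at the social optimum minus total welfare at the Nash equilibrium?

Roommate i's FOC: ∂u_i/∂g_i = α_i − g_i = 0, so g_i* = α_i.
NE contributions = (1.9, 1.3, 0.8); G = 4.
W^NE = (Σα)·G − ½Σα_i² = 4² − ½·5.94 = 13.03.
Planner sets g_i = Σα_j = 4 for every i, so G^SO = 3·4 = 12.
W^SO = (Σα)·G^SO − ½·3·(Σα)² = (3/2)·4² = 24.
Deadweight loss = W^SO − W^NE = 10.97.

10.97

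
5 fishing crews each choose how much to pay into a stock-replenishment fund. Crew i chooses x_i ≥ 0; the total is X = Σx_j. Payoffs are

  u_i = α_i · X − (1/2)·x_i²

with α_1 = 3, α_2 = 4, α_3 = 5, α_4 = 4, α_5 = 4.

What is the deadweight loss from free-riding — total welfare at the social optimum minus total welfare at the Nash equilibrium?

Crew i's FOC: ∂u_i/∂x_i = α_i − x_i = 0, so x_i* = α_i.
NE contributions = (3, 4, 5, 4, 4); X = 20.
W^NE = (Σα)·X − ½Σα_i² = 20² − ½·82 = 359.
Planner sets x_i = Σα_j = 20 for every i, so X^SO = 5·20 = 100.
W^SO = (Σα)·X^SO − ½·5·(Σα)² = (5/2)·20² = 1000.
Deadweight loss = W^SO − W^NE = 641.

641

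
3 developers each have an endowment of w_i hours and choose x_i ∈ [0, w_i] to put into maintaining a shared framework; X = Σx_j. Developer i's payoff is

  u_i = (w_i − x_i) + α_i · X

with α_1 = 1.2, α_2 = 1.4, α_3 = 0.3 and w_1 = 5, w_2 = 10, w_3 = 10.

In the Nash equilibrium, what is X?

∂u_i/∂x_i = α_i − 1, so developer i contributes w_i if α_i > 1, else 0.
α_i > 1 for i ∈ {1, 2}; NE contributions (5, 10, 0), X = 15.

15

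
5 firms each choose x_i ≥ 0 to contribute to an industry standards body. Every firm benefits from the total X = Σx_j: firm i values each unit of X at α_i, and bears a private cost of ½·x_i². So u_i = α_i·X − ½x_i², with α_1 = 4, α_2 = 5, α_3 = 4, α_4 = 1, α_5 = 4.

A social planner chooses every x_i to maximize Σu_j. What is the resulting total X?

Planner FOC: ∂(Σu_j)/∂x_i = (Σα_j) − x_i = 0, so x_i^SO = Σα_j = 18 for every i; X^SO = 90.

90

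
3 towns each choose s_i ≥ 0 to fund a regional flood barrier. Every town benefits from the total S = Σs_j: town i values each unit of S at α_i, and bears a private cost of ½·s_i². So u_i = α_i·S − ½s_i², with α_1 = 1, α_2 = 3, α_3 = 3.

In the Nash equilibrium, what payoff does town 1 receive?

6.5

Town i's FOC: ∂u_i/∂s_i = α_i − s_i = 0, so s_i* = α_i.
NE contributions = (1, 3, 3); S = 7.
u_1 = α_1·S − ½·(s_1)² = 1·7 − ½·1² = 6.5.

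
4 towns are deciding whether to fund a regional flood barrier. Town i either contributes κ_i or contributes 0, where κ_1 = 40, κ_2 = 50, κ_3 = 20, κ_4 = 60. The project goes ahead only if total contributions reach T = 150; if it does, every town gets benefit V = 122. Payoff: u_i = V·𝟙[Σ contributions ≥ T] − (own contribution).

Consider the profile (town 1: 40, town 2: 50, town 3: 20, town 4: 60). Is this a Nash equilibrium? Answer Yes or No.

Total = 170 ≥ 150: provided.
Town 1 (pledges 40, payoff 82): dropping to 0 → total 130, payoff 0. No gain.
Town 2 (pledges 50, payoff 72): dropping to 0 → total 120, payoff 0. No gain.
Town 3 (pledges 20, payoff 102): dropping to 0 → total 150, payoff 122. Profitable deviation.

No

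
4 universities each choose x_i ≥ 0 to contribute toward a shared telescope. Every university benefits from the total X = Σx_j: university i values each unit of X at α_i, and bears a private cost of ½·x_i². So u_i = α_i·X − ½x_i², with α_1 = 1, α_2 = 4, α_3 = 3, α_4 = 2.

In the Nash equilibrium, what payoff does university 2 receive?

University i's FOC: ∂u_i/∂x_i = α_i − x_i = 0, so x_i* = α_i.
NE contributions = (1, 4, 3, 2); X = 10.
u_2 = α_2·X − ½·(x_2)² = 4·10 − ½·4² = 32.

32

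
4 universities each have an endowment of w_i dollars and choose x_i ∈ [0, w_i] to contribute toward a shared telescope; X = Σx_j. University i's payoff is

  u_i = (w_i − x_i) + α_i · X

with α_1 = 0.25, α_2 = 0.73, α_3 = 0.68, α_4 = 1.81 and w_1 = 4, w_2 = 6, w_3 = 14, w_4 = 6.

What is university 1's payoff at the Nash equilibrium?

∂u_i/∂x_i = α_i − 1, so university i contributes w_i if α_i > 1, else 0.
α_i > 1 for i ∈ {4}; NE contributions (0, 0, 0, 6), X = 6.
u_1 = (4 − 0) + 0.25·6 = 5.5.

5.5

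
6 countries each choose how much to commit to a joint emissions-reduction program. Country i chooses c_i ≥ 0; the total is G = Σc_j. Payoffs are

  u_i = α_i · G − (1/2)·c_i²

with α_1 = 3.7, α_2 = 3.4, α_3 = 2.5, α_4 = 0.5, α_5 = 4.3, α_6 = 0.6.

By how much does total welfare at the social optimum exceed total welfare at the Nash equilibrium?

475.3

Country i's FOC: ∂u_i/∂c_i = α_i − c_i = 0, so c_i* = α_i.
NE contributions = (3.7, 3.4, 2.5, 0.5, 4.3, 0.6); G = 15.
W^NE = (Σα)·G − ½Σα_i² = 15² − ½·50.6 = 199.7.
Planner sets c_i = Σα_j = 15 for every i, so G^SO = 6·15 = 90.
W^SO = (Σα)·G^SO − ½·6·(Σα)² = (6/2)·15² = 675.
Deadweight loss = W^SO − W^NE = 475.3.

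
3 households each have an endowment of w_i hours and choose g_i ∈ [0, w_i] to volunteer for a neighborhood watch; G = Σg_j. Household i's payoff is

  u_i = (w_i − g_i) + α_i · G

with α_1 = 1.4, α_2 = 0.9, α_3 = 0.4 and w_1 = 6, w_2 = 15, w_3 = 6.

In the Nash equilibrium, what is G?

6

∂u_i/∂g_i = α_i − 1, so household i contributes w_i if α_i > 1, else 0.
α_i > 1 for i ∈ {1}; NE contributions (6, 0, 0), G = 6.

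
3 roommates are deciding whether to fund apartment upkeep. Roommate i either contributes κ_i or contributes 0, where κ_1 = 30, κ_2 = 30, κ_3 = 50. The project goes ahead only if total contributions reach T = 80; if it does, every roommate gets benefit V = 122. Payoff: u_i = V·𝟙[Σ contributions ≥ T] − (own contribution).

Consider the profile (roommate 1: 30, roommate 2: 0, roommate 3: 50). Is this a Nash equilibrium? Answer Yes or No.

Yes

Total = 80 ≥ 80: provided.
Roommate 1 (pledges 30, payoff 92): dropping to 0 → total 50, payoff 0. No gain.
Roommate 2 (pledges 0, payoff 122): pledging 30 → total 110, payoff 92. No gain.
Roommate 3 (pledges 50, payoff 72): dropping to 0 → total 30, payoff 0. No gain.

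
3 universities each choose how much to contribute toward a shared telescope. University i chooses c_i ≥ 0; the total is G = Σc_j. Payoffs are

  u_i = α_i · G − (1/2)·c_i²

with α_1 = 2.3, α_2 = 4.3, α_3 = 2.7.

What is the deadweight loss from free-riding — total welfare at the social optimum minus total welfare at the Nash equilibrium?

University i's FOC: ∂u_i/∂c_i = α_i − c_i = 0, so c_i* = α_i.
NE contributions = (2.3, 4.3, 2.7); G = 9.3.
W^NE = (Σα)·G − ½Σα_i² = 9.3² − ½·31.07 = 70.955.
Planner sets c_i = Σα_j = 9.3 for every i, so G^SO = 3·9.3 = 27.9.
W^SO = (Σα)·G^SO − ½·3·(Σα)² = (3/2)·9.3² = 129.735.
Deadweight loss = W^SO − W^NE = 58.78.

58.78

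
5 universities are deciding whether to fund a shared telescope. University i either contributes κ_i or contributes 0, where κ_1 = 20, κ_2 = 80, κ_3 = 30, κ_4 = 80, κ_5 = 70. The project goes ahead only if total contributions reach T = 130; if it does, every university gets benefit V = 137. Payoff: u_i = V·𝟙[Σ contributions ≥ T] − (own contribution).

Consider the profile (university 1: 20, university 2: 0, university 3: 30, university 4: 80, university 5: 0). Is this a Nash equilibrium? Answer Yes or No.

Total = 130 ≥ 130: provided.
University 1 (pledges 20, payoff 117): dropping to 0 → total 110, payoff 0. No gain.
University 2 (pledges 0, payoff 137): pledging 80 → total 210, payoff 57. No gain.
University 3 (pledges 30, payoff 107): dropping to 0 → total 100, payoff 0. No gain.
University 4 (pledges 80, payoff 57): dropping to 0 → total 50, payoff 0. No gain.
University 5 (pledges 0, payoff 137): pledging 70 → total 200, payoff 67. No gain.

Yes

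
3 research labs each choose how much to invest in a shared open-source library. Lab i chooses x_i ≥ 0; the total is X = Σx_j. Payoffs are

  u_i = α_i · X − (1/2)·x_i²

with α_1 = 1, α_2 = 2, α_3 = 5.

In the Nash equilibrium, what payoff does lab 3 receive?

27.5

Lab i's FOC: ∂u_i/∂x_i = α_i − x_i = 0, so x_i* = α_i.
NE contributions = (1, 2, 5); X = 8.
u_3 = α_3·X − ½·(x_3)² = 5·8 − ½·5² = 27.5.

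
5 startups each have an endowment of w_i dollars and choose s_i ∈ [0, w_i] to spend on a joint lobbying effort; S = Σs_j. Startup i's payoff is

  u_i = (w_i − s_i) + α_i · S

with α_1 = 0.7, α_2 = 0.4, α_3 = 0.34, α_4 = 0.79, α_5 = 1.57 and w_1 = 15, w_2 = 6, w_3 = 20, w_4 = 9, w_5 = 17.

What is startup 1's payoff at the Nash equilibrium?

26.9

∂u_i/∂s_i = α_i − 1, so startup i contributes w_i if α_i > 1, else 0.
α_i > 1 for i ∈ {5}; NE contributions (0, 0, 0, 0, 17), S = 17.
u_1 = (15 − 0) + 0.7·17 = 26.9.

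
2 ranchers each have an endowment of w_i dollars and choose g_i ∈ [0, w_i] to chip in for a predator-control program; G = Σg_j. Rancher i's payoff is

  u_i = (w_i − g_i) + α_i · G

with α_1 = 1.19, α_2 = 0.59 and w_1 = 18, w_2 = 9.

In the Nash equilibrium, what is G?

∂u_i/∂g_i = α_i − 1, so rancher i contributes w_i if α_i > 1, else 0.
α_i > 1 for i ∈ {1}; NE contributions (18, 0), G = 18.

18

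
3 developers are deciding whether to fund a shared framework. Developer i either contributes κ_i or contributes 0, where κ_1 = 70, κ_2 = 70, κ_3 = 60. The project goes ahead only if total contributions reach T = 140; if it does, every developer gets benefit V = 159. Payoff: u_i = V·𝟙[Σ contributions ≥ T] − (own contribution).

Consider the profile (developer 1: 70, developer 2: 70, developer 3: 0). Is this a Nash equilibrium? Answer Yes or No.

Total = 140 ≥ 140: provided.
Developer 1 (pledges 70, payoff 89): dropping to 0 → total 70, payoff 0. No gain.
Developer 2 (pledges 70, payoff 89): dropping to 0 → total 70, payoff 0. No gain.
Developer 3 (pledges 0, payoff 159): pledging 60 → total 200, payoff 99. No gain.

Yes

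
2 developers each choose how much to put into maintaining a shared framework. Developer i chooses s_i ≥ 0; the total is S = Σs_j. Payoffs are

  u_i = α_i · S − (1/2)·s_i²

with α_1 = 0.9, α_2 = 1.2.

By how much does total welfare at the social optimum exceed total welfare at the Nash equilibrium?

1.125

Developer i's FOC: ∂u_i/∂s_i = α_i − s_i = 0, so s_i* = α_i.
NE contributions = (0.9, 1.2); S = 2.1.
W^NE = (Σα)·S − ½Σα_i² = 2.1² − ½·2.25 = 3.285.
Planner sets s_i = Σα_j = 2.1 for every i, so S^SO = 2·2.1 = 4.2.
W^SO = (Σα)·S^SO − ½·2·(Σα)² = (2/2)·2.1² = 4.41.
Deadweight loss = W^SO − W^NE = 1.125.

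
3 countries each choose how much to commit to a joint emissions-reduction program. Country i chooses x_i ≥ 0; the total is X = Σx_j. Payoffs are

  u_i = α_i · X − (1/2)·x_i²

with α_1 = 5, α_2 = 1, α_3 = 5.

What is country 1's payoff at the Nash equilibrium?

42.5

Country i's FOC: ∂u_i/∂x_i = α_i − x_i = 0, so x_i* = α_i.
NE contributions = (5, 1, 5); X = 11.
u_1 = α_1·X − ½·(x_1)² = 5·11 − ½·5² = 42.5.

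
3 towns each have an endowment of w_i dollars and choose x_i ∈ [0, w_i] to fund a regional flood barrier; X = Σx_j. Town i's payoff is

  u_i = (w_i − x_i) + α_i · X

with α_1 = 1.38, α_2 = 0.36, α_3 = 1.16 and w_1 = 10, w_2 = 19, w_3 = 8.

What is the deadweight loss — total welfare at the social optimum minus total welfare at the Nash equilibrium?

36.1

∂u_i/∂x_i = α_i − 1, so town i contributes w_i if α_i > 1, else 0.
α_i > 1 for i ∈ {1, 3}; NE contributions (10, 0, 8), X = 18.
W^NE = Σw_i − X^NE + (Σα_i)·X^NE = 37 + 1.9·18 = 71.2.
Planner: ∂(Σu_j)/∂x_i = Σα_j − 1 = 1.9 > 0, so everyone contributes w_i; X^SO = 37, W^SO = 37 + 1.9·37 = 107.3.
Deadweight loss = 36.1.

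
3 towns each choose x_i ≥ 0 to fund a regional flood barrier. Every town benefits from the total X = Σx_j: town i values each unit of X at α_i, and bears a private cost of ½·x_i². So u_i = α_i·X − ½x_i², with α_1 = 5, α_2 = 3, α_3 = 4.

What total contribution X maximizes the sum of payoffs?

Planner FOC: ∂(Σu_j)/∂x_i = (Σα_j) − x_i = 0, so x_i^SO = Σα_j = 12 for every i; X^SO = 36.

36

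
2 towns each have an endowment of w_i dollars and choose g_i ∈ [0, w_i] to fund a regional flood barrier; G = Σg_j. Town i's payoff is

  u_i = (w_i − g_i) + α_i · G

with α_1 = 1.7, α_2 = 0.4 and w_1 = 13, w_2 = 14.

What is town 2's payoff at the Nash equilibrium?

19.2

∂u_i/∂g_i = α_i − 1, so town i contributes w_i if α_i > 1, else 0.
α_i > 1 for i ∈ {1}; NE contributions (13, 0), G = 13.
u_2 = (14 − 0) + 0.4·13 = 19.2.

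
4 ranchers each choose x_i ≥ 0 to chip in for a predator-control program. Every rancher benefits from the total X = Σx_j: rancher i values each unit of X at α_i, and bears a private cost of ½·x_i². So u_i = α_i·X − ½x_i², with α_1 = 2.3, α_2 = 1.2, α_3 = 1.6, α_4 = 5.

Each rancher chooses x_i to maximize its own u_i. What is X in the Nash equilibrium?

10.1

Rancher i's FOC: ∂u_i/∂x_i = α_i − x_i = 0, so x_i* = α_i.
NE contributions = (2.3, 1.2, 1.6, 5); X = 10.1.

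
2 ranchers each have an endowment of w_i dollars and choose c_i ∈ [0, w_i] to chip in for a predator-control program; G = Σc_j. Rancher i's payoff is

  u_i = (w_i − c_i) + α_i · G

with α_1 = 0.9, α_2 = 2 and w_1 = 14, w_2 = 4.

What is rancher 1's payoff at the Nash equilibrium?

17.6

∂u_i/∂c_i = α_i − 1, so rancher i contributes w_i if α_i > 1, else 0.
α_i > 1 for i ∈ {2}; NE contributions (0, 4), G = 4.
u_1 = (14 − 0) + 0.9·4 = 17.6.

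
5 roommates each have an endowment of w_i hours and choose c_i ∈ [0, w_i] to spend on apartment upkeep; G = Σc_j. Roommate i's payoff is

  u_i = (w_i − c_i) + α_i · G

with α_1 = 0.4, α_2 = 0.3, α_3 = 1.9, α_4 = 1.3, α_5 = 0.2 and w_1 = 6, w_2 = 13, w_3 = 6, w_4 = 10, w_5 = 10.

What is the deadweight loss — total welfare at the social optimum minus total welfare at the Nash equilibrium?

∂u_i/∂c_i = α_i − 1, so roommate i contributes w_i if α_i > 1, else 0.
α_i > 1 for i ∈ {3, 4}; NE contributions (0, 0, 6, 10, 0), G = 16.
W^NE = Σw_i − G^NE + (Σα_i)·G^NE = 45 + 3.1·16 = 94.6.
Planner: ∂(Σu_j)/∂c_i = Σα_j − 1 = 3.1 > 0, so everyone contributes w_i; G^SO = 45, W^SO = 45 + 3.1·45 = 184.5.
Deadweight loss = 89.9.

89.9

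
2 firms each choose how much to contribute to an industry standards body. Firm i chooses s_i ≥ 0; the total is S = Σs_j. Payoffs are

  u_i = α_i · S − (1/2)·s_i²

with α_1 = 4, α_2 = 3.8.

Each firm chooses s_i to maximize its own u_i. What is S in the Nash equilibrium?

Firm i's FOC: ∂u_i/∂s_i = α_i − s_i = 0, so s_i* = α_i.
NE contributions = (4, 3.8); S = 7.8.

7.8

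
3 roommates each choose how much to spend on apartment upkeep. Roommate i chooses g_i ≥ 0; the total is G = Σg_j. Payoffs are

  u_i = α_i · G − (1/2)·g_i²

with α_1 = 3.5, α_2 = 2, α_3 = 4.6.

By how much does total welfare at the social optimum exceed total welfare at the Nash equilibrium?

Roommate i's FOC: ∂u_i/∂g_i = α_i − g_i = 0, so g_i* = α_i.
NE contributions = (3.5, 2, 4.6); G = 10.1.
W^NE = (Σα)·G − ½Σα_i² = 10.1² − ½·37.41 = 83.305.
Planner sets g_i = Σα_j = 10.1 for every i, so G^SO = 3·10.1 = 30.3.
W^SO = (Σα)·G^SO − ½·3·(Σα)² = (3/2)·10.1² = 153.015.
Deadweight loss = W^SO − W^NE = 69.71.

69.71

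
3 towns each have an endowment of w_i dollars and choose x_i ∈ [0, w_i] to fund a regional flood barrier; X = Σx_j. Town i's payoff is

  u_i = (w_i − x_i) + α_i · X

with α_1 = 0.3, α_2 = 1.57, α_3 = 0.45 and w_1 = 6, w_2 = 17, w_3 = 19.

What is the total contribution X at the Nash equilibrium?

∂u_i/∂x_i = α_i − 1, so town i contributes w_i if α_i > 1, else 0.
α_i > 1 for i ∈ {2}; NE contributions (0, 17, 0), X = 17.

17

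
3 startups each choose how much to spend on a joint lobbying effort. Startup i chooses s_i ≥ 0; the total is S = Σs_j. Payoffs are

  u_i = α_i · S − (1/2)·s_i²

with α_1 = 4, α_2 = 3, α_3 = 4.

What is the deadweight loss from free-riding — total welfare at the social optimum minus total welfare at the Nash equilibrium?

81

Startup i's FOC: ∂u_i/∂s_i = α_i − s_i = 0, so s_i* = α_i.
NE contributions = (4, 3, 4); S = 11.
W^NE = (Σα)·S − ½Σα_i² = 11² − ½·41 = 100.5.
Planner sets s_i = Σα_j = 11 for every i, so S^SO = 3·11 = 33.
W^SO = (Σα)·S^SO − ½·3·(Σα)² = (3/2)·11² = 181.5.
Deadweight loss = W^SO − W^NE = 81.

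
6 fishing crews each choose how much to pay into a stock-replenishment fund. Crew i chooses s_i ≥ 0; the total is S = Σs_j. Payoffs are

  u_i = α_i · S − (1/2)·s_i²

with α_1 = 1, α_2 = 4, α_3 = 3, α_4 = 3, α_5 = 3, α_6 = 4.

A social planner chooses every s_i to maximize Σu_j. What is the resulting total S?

Planner FOC: ∂(Σu_j)/∂s_i = (Σα_j) − s_i = 0, so s_i^SO = Σα_j = 18 for every i; S^SO = 108.

108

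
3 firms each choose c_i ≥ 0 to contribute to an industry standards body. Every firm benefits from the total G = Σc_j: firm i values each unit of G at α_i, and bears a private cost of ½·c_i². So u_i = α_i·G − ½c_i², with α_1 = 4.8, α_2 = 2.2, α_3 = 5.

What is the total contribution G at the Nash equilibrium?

Firm i's FOC: ∂u_i/∂c_i = α_i − c_i = 0, so c_i* = α_i.
NE contributions = (4.8, 2.2, 5); G = 12.

12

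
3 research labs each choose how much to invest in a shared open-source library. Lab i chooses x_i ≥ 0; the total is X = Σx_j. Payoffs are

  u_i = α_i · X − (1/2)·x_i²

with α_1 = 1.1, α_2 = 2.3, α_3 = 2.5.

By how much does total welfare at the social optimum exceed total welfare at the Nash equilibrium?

Lab i's FOC: ∂u_i/∂x_i = α_i − x_i = 0, so x_i* = α_i.
NE contributions = (1.1, 2.3, 2.5); X = 5.9.
W^NE = (Σα)·X − ½Σα_i² = 5.9² − ½·12.75 = 28.435.
Planner sets x_i = Σα_j = 5.9 for every i, so X^SO = 3·5.9 = 17.7.
W^SO = (Σα)·X^SO − ½·3·(Σα)² = (3/2)·5.9² = 52.215.
Deadweight loss = W^SO − W^NE = 23.78.

23.78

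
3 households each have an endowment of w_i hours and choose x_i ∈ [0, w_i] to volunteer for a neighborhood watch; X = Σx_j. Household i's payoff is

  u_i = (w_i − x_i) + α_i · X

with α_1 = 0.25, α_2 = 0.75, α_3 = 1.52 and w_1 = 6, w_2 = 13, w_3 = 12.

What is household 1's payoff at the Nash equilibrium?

∂u_i/∂x_i = α_i − 1, so household i contributes w_i if α_i > 1, else 0.
α_i > 1 for i ∈ {3}; NE contributions (0, 0, 12), X = 12.
u_1 = (6 − 0) + 0.25·12 = 9.

9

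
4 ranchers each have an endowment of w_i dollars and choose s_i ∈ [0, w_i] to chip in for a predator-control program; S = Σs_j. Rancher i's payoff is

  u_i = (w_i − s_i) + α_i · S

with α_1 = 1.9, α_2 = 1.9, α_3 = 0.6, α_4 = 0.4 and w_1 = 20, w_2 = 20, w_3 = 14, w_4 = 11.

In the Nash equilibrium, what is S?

∂u_i/∂s_i = α_i − 1, so rancher i contributes w_i if α_i > 1, else 0.
α_i > 1 for i ∈ {1, 2}; NE contributions (20, 20, 0, 0), S = 40.

40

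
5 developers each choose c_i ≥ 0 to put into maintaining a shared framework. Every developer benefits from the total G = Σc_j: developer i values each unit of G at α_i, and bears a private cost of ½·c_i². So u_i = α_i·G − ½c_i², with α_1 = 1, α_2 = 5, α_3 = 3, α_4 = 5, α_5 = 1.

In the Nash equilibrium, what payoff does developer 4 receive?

62.5

Developer i's FOC: ∂u_i/∂c_i = α_i − c_i = 0, so c_i* = α_i.
NE contributions = (1, 5, 3, 5, 1); G = 15.
u_4 = α_4·G − ½·(c_4)² = 5·15 − ½·5² = 62.5.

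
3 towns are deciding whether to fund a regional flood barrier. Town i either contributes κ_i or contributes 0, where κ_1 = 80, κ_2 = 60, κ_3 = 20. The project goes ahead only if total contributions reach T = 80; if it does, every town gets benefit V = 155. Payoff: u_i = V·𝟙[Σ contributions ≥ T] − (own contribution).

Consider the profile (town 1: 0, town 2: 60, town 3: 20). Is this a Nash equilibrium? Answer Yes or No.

Total = 80 ≥ 80: provided.
Town 1 (pledges 0, payoff 155): pledging 80 → total 160, payoff 75. No gain.
Town 2 (pledges 60, payoff 95): dropping to 0 → total 20, payoff 0. No gain.
Town 3 (pledges 20, payoff 135): dropping to 0 → total 60, payoff 0. No gain.

Yes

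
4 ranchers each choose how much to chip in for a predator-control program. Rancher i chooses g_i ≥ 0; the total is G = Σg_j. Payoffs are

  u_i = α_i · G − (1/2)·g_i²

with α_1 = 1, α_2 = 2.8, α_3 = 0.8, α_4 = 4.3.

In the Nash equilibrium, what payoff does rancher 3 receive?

6.8

Rancher i's FOC: ∂u_i/∂g_i = α_i − g_i = 0, so g_i* = α_i.
NE contributions = (1, 2.8, 0.8, 4.3); G = 8.9.
u_3 = α_3·G − ½·(g_3)² = 0.8·8.9 − ½·0.8² = 6.8.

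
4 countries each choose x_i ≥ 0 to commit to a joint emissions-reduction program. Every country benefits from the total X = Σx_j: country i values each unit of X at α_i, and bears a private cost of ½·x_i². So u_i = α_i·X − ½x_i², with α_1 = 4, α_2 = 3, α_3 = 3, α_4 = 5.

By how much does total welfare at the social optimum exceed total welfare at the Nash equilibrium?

Country i's FOC: ∂u_i/∂x_i = α_i − x_i = 0, so x_i* = α_i.
NE contributions = (4, 3, 3, 5); X = 15.
W^NE = (Σα)·X − ½Σα_i² = 15² − ½·59 = 195.5.
Planner sets x_i = Σα_j = 15 for every i, so X^SO = 4·15 = 60.
W^SO = (Σα)·X^SO − ½·4·(Σα)² = (4/2)·15² = 450.
Deadweight loss = W^SO − W^NE = 254.5.

254.5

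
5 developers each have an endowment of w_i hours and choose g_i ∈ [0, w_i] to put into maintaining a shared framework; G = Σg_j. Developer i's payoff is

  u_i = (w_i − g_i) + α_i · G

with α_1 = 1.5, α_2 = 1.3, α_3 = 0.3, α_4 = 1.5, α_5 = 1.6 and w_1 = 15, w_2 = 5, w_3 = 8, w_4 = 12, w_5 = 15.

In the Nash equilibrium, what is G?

∂u_i/∂g_i = α_i − 1, so developer i contributes w_i if α_i > 1, else 0.
α_i > 1 for i ∈ {1, 2, 4, 5}; NE contributions (15, 5, 0, 12, 15), G = 47.

47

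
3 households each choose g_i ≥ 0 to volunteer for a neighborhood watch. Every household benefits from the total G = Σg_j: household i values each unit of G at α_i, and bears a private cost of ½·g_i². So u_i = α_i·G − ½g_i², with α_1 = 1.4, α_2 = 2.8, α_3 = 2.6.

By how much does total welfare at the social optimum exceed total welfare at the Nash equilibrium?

31.4

Household i's FOC: ∂u_i/∂g_i = α_i − g_i = 0, so g_i* = α_i.
NE contributions = (1.4, 2.8, 2.6); G = 6.8.
W^NE = (Σα)·G − ½Σα_i² = 6.8² − ½·16.56 = 37.96.
Planner sets g_i = Σα_j = 6.8 for every i, so G^SO = 3·6.8 = 20.4.
W^SO = (Σα)·G^SO − ½·3·(Σα)² = (3/2)·6.8² = 69.36.
Deadweight loss = W^SO − W^NE = 31.4.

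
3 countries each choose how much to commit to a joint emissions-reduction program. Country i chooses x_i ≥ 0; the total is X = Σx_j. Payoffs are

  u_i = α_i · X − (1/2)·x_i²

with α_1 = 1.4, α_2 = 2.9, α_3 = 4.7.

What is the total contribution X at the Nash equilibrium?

Country i's FOC: ∂u_i/∂x_i = α_i − x_i = 0, so x_i* = α_i.
NE contributions = (1.4, 2.9, 4.7); X = 9.

9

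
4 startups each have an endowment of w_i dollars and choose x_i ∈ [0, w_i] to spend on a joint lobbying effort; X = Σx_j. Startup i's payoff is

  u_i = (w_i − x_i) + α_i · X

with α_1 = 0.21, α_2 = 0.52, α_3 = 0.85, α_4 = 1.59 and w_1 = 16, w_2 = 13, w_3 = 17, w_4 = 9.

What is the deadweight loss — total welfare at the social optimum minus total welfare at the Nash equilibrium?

∂u_i/∂x_i = α_i − 1, so startup i contributes w_i if α_i > 1, else 0.
α_i > 1 for i ∈ {4}; NE contributions (0, 0, 0, 9), X = 9.
W^NE = Σw_i − X^NE + (Σα_i)·X^NE = 55 + 2.17·9 = 74.53.
Planner: ∂(Σu_j)/∂x_i = Σα_j − 1 = 2.17 > 0, so everyone contributes w_i; X^SO = 55, W^SO = 55 + 2.17·55 = 174.35.
Deadweight loss = 99.82.

99.82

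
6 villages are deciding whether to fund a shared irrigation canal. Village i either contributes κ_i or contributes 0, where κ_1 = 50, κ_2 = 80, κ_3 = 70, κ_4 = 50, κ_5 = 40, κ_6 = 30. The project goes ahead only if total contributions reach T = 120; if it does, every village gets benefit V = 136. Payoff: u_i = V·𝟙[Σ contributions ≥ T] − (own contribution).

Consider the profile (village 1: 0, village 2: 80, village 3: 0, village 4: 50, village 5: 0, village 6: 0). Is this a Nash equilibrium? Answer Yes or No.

Total = 130 ≥ 120: provided.
Village 1 (pledges 0, payoff 136): pledging 50 → total 180, payoff 86. No gain.
Village 2 (pledges 80, payoff 56): dropping to 0 → total 50, payoff 0. No gain.
Village 3 (pledges 0, payoff 136): pledging 70 → total 200, payoff 66. No gain.
Village 4 (pledges 50, payoff 86): dropping to 0 → total 80, payoff 0. No gain.
Village 5 (pledges 0, payoff 136): pledging 40 → total 170, payoff 96. No gain.
Village 6 (pledges 0, payoff 136): pledging 30 → total 160, payoff 106. No gain.

Yes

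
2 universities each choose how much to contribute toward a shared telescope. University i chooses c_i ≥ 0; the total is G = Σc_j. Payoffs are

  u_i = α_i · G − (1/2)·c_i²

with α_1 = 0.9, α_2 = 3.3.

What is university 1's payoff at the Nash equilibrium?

3.375

University i's FOC: ∂u_i/∂c_i = α_i − c_i = 0, so c_i* = α_i.
NE contributions = (0.9, 3.3); G = 4.2.
u_1 = α_1·G − ½·(c_1)² = 0.9·4.2 − ½·0.9² = 3.375.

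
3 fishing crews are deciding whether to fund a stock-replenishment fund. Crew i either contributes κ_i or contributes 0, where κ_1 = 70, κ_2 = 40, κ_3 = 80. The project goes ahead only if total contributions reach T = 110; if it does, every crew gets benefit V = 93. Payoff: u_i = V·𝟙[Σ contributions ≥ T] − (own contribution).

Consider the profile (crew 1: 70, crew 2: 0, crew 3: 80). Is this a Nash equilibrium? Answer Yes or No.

Yes

Total = 150 ≥ 110: provided.
Crew 1 (pledges 70, payoff 23): dropping to 0 → total 80, payoff 0. No gain.
Crew 2 (pledges 0, payoff 93): pledging 40 → total 190, payoff 53. No gain.
Crew 3 (pledges 80, payoff 13): dropping to 0 → total 70, payoff 0. No gain.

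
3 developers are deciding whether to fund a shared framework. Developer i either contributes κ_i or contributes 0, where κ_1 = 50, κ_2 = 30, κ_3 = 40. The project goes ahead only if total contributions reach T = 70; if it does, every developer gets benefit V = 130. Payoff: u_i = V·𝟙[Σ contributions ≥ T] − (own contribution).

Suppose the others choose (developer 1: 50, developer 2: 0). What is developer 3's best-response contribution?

40

Others' total = 50. Contributing 40 brings total to 90 ≥ 70: gain V − κ_3 = 90.
Best response: 40.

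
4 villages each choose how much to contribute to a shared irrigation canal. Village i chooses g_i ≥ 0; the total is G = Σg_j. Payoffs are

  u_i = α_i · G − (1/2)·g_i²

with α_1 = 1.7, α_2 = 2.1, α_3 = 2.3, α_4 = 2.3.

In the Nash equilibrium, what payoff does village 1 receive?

Village i's FOC: ∂u_i/∂g_i = α_i − g_i = 0, so g_i* = α_i.
NE contributions = (1.7, 2.1, 2.3, 2.3); G = 8.4.
u_1 = α_1·G − ½·(g_1)² = 1.7·8.4 − ½·1.7² = 12.835.

12.835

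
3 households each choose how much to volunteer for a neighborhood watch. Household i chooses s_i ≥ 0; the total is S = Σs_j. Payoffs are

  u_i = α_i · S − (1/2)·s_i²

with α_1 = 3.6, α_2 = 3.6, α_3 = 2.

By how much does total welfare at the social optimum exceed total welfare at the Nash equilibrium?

Household i's FOC: ∂u_i/∂s_i = α_i − s_i = 0, so s_i* = α_i.
NE contributions = (3.6, 3.6, 2); S = 9.2.
W^NE = (Σα)·S − ½Σα_i² = 9.2² − ½·29.92 = 69.68.
Planner sets s_i = Σα_j = 9.2 for every i, so S^SO = 3·9.2 = 27.6.
W^SO = (Σα)·S^SO − ½·3·(Σα)² = (3/2)·9.2² = 126.96.
Deadweight loss = W^SO − W^NE = 57.28.

57.28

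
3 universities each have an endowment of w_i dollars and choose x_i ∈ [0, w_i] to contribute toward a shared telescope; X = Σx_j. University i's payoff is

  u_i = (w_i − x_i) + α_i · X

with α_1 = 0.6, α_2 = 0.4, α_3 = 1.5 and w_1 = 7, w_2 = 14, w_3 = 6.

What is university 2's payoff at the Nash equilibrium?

16.4

∂u_i/∂x_i = α_i − 1, so university i contributes w_i if α_i > 1, else 0.
α_i > 1 for i ∈ {3}; NE contributions (0, 0, 6), X = 6.
u_2 = (14 − 0) + 0.4·6 = 16.4.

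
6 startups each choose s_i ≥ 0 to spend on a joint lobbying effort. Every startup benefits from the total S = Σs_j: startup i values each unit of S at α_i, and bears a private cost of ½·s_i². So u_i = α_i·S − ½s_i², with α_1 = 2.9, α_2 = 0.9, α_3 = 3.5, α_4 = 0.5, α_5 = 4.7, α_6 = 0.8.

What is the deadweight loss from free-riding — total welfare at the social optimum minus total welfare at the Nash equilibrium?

376.005

Startup i's FOC: ∂u_i/∂s_i = α_i − s_i = 0, so s_i* = α_i.
NE contributions = (2.9, 0.9, 3.5, 0.5, 4.7, 0.8); S = 13.3.
W^NE = (Σα)·S − ½Σα_i² = 13.3² − ½·44.45 = 154.665.
Planner sets s_i = Σα_j = 13.3 for every i, so S^SO = 6·13.3 = 79.8.
W^SO = (Σα)·S^SO − ½·6·(Σα)² = (6/2)·13.3² = 530.67.
Deadweight loss = W^SO − W^NE = 376.005.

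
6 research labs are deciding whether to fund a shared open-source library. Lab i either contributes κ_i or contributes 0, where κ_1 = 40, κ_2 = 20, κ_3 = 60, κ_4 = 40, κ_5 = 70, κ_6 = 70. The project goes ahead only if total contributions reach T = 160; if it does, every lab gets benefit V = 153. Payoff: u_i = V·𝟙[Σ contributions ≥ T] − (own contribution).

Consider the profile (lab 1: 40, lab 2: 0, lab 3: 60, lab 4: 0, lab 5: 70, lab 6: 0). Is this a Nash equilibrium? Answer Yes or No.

Total = 170 ≥ 160: provided.
Lab 1 (pledges 40, payoff 113): dropping to 0 → total 130, payoff 0. No gain.
Lab 2 (pledges 0, payoff 153): pledging 20 → total 190, payoff 133. No gain.
Lab 3 (pledges 60, payoff 93): dropping to 0 → total 110, payoff 0. No gain.
Lab 4 (pledges 0, payoff 153): pledging 40 → total 210, payoff 113. No gain.
Lab 5 (pledges 70, payoff 83): dropping to 0 → total 100, payoff 0. No gain.
Lab 6 (pledges 0, payoff 153): pledging 70 → total 240, payoff 83. No gain.

Yes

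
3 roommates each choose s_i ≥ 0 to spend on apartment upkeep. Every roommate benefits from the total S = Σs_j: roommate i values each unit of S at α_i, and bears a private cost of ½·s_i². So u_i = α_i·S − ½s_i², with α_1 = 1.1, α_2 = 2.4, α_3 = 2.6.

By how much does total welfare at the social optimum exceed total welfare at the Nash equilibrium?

25.47

Roommate i's FOC: ∂u_i/∂s_i = α_i − s_i = 0, so s_i* = α_i.
NE contributions = (1.1, 2.4, 2.6); S = 6.1.
W^NE = (Σα)·S − ½Σα_i² = 6.1² − ½·13.73 = 30.345.
Planner sets s_i = Σα_j = 6.1 for every i, so S^SO = 3·6.1 = 18.3.
W^SO = (Σα)·S^SO − ½·3·(Σα)² = (3/2)·6.1² = 55.815.
Deadweight loss = W^SO − W^NE = 25.47.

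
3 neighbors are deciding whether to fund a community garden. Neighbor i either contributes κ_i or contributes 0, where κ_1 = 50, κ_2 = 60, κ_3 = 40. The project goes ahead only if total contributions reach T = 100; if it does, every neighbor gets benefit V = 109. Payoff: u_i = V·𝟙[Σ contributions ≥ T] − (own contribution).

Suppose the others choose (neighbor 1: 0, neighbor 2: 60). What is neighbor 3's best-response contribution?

Others' total = 60. Contributing 40 brings total to 100 ≥ 100: gain V − κ_3 = 69.
Best response: 40.

40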